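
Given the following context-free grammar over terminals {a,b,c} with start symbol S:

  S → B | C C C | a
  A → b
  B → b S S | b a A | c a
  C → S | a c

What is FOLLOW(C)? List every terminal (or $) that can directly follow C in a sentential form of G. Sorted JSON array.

FIRST sets, iterate to fixpoint:
round 1:
  A via A→b: +{b}
  B via B→b S S: +{b}
  B via B→c a: +{c}
  C via C→a c: +{a}
  S via S→B: +{b,c}
  S via S→C C C: +{a}
  FIRST[S]={a,b,c}  FIRST[A]={b}  FIRST[B]={b,c}  FIRST[C]={a}
round 2:
  C via C→S: +{b,c}
  FIRST[S]={a,b,c}  FIRST[A]={b}  FIRST[B]={b,c}  FIRST[C]={a,b,c}
round 3: done
  FIRST[S]={a,b,c}  FIRST[A]={b}  FIRST[B]={b,c}  FIRST[C]={a,b,c}

FOLLOW sets:
seed FOLLOW(S) with $
iter 1:
  B→b S S: FOLLOW(S) ⊇ FIRST(S) = {a,b,c}; new: +{a,b,c}
  S→B: FOLLOW(B) ⊇ FOLLOW(S) ⊇ {$,a,b,c}; new: +{$,a,b,c}
  S→C C C: FOLLOW(C) ⊇ FIRST(C) = {a,b,c}; new: +{a,b,c}
  S→C C C: FOLLOW(C) ⊇ FOLLOW(S) ⊇ {$,a,b,c}; new: +{$}
  FOLLOW[S]={$,a,b,c}  FOLLOW[A]={}  FOLLOW[B]={$,a,b,c}  FOLLOW[C]={$,a,b,c}
iter 2:
  B→b a A: FOLLOW(A) ⊇ FOLLOW(B) ⊇ {$,a,b,c}; new: +{$,a,b,c}
  FOLLOW[S]={$,a,b,c}  FOLLOW[A]={$,a,b,c}  FOLLOW[B]={$,a,b,c}  FOLLOW[C]={$,a,b,c}
iter 3: (no change)
  FOLLOW[S]={$,a,b,c}  FOLLOW[A]={$,a,b,c}  FOLLOW[B]={$,a,b,c}  FOLLOW[C]={$,a,b,c}

FOLLOW(C) = ["$", "a", "b", "c"]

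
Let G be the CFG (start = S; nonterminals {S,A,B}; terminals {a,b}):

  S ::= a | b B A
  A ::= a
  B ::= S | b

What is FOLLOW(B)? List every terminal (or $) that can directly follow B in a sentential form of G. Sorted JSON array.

Compute FIRST by fixpoint:
iter 1:
  A via A→a: +{a}
  B via B→b: +{b}
  S via S→a: +{a}
  S via S→b B A: +{b}
  FIRST[S]={a,b}  FIRST[A]={a}  FIRST[B]={b}
iter 2:
  B via B→S: +{a}
  FIRST[S]={a,b}  FIRST[A]={a}  FIRST[B]={a,b}
iter 3: (no change)
  FIRST[S]={a,b}  FIRST[A]={a}  FIRST[B]={a,b}

FOLLOW iteration:
FOLLOW(S) := {$}
[1]
  S→b B A: FOLLOW(B) ⊇ FIRST(A) = {a}; new: +{a}
  S→b B A: FOLLOW(A) ⊇ FOLLOW(S) ⊇ {$}; new: +{$}
  S: {$}  A: {$}  B: {a}
[2]
  B→S: FOLLOW(S) ⊇ FOLLOW(B) ⊇ {a}; new: +{a}
  S→b B A: FOLLOW(A) ⊇ FOLLOW(S) ⊇ {$,a}; new: +{a}
  S: {$,a}  A: {$,a}  B: {a}
[3] (no change)
  S: {$,a}  A: {$,a}  B: {a}

FOLLOW(B) = ["a"]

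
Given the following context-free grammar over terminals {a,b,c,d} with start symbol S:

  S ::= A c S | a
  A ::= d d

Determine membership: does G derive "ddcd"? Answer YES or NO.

Convert to CNF:
  S -> A X2 | a
  A -> T0 T0
  T0 -> d
  T1 -> c
  X2 -> T1 S

Fill CYK table bottom-up:
  T[0,0] 'd' = {T0}  orig:{}
  T[1,1] 'd' = {T0}  orig:{}
  T[2,2] 'c' = {T1}  orig:{}
  T[3,3] 'd' = {T0}  orig:{}
  T[0,1] 'dd' = {A}
  T[1,2] 'dc' = ∅
  T[2,3] 'cd' = ∅
  T[0,2] 'ddc' = ∅
  T[1,3] 'dcd' = ∅
  T[0,3] 'ddcd' = ∅

S ∉ T[0,3] ⇒ NO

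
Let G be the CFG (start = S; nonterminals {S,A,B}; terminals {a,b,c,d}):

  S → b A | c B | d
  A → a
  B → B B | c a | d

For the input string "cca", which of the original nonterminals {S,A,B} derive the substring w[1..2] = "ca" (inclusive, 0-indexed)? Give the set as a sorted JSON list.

Convert to CNF:
  S -> T0 B | T2 A | d
  A -> a
  B -> B B | T0 T1 | d
  T0 -> c
  T1 -> a
  T2 -> b

Fill CYK table bottom-up (cells [i..j] with 1 ≤ i ≤ j ≤ 2 only):
  cell(1,1) c: {T0}  orig:{}
  cell(2,2) a: {A,T1}  orig:{A}
  cell(1,2) ca: {B}

Original NTs in T[1,2] deriving "ca": ["B"]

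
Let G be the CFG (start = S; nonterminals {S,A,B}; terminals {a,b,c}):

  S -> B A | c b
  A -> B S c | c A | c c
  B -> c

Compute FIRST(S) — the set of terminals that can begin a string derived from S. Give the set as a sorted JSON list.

FIRST sets, iterate to fixpoint:
iter 1:
  A via A→c A: +{c}
  B via B→c: +{c}
  S via S→B A: +{c}
  FIRST(S)={c}  FIRST(A)={c}  FIRST(B)={c}
iter 2: done
  FIRST(S)={c}  FIRST(A)={c}  FIRST(B)={c}

FIRST(S) = ["c"]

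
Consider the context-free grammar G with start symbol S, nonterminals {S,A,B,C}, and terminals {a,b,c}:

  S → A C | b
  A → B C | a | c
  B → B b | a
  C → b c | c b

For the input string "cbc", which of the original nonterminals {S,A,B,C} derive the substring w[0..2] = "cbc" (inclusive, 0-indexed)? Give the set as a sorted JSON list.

Convert to CNF:
  S -> A C | b
  A -> B C | a | c
  B -> B T0 | a
  C -> T0 T1 | T1 T0
  T0 -> b
  T1 -> c

CYK table (by increasing span), restricted to cells inside w[0..2]:
  cell(0,0) c: {A,T1}  orig:{A}
  cell(1,1) b: {S,T0}  orig:{S}
  cell(2,2) c: {A,T1}  orig:{A}
  cell(0,1) cb: {C}
  cell(1,2) bc: {C}
  cell(0,2) cbc: {S}

Original NTs in T[0,2] deriving "cbc": ["S"]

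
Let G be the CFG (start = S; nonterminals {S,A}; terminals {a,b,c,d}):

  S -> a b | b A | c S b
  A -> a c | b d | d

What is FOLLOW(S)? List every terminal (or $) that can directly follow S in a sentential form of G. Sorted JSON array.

FIRST sets, iterate to fixpoint:
iter 1:
  A via A→a c: +{a}
  A via A→b d: +{b}
  A via A→d: +{d}
  S via S→a b: +{a}
  S via S→b A: +{b}
  S via S→c S b: +{c}
  FIRST(S)={a,b,c}  FIRST(A)={a,b,d}
iter 2: done
  FIRST(S)={a,b,c}  FIRST(A)={a,b,d}

FOLLOW iteration:
seed FOLLOW(S) with $
pass 1:
  S→b A: FOLLOW(A) ⊇ FOLLOW(S) ⊇ {$}; new: +{$}
  S→c S b: FOLLOW(S) ⊇ FIRST(b) = {b}; new: +{b}
  FOLLOW[S]={$,b}  FOLLOW[A]={$}
pass 2:
  S→b A: FOLLOW(A) ⊇ FOLLOW(S) ⊇ {$,b}; new: +{b}
  FOLLOW[S]={$,b}  FOLLOW[A]={$,b}
pass 3: — fixpoint
  FOLLOW[S]={$,b}  FOLLOW[A]={$,b}

FOLLOW(S) = ["$", "b"]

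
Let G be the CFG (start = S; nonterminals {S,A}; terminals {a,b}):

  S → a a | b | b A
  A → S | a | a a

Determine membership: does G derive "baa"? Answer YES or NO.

CNF form of G:
  S -> T0 T0 | T1 A | b
  A -> T0 T0 | T1 A | a | b
  T0 -> a
  T1 -> b

Fill CYK table bottom-up:
  T[0,0] 'b' = {A,S,T1}  orig:{A,S}
  T[1,1] 'a' = {A,T0}  orig:{A}
  T[2,2] 'a' = {A,T0}  orig:{A}
  T[0,1] 'ba' = {A,S}
  T[1,2] 'aa' = {A,S}
  T[0,2] 'baa' = {A,S}

S ∈ T[0,2] ⇒ YES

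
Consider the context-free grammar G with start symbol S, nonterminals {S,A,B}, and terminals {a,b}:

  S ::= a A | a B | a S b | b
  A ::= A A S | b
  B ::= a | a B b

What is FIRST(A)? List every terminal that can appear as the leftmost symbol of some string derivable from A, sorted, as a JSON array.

FIRST iteration:
iter 1:
  A via A→b: +{b}
  B via B→a: +{a}
  S via S→a A: +{a}
  S via S→b: +{b}
  FIRST(S)={a,b}  FIRST(A)={b}  FIRST(B)={a}
iter 2: done
  FIRST(S)={a,b}  FIRST(A)={b}  FIRST(B)={a}

FIRST(A) = ["b"]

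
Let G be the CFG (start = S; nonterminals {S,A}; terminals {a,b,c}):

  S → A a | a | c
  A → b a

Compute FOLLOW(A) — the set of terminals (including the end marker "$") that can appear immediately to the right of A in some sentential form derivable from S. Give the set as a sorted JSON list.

Compute FIRST by fixpoint:
[1]
  A via A→b a: +{b}
  S via S→A a: +{b}
  S via S→a: +{a}
  S via S→c: +{c}
  S: {a,b,c}  A: {b}
[2] — fixpoint
  S: {a,b,c}  A: {b}

FOLLOW sets:
initialize: $ ∈ FOLLOW(S)
pass 1:
  S→A a: FOLLOW(A) ⊇ FIRST(a) = {a}; new: +{a}
  S: {$}  A: {a}
pass 2: (no change)
  S: {$}  A: {a}

FOLLOW(A) = ["a"]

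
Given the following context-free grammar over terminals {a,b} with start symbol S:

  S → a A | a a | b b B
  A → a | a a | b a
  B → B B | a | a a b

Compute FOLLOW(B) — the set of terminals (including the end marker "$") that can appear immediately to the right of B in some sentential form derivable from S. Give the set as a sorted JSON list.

FIRST iteration:
iter 1:
  A via A→a: +{a}
  A via A→b a: +{b}
  B via B→a: +{a}
  S via S→a A: +{a}
  S via S→b b B: +{b}
  FIRST[S]={a,b}  FIRST[A]={a,b}  FIRST[B]={a}
iter 2: (no change)
  FIRST[S]={a,b}  FIRST[A]={a,b}  FIRST[B]={a}

FOLLOW sets:
FOLLOW(S) := {$}
round 1:
  B→B B: FOLLOW(B) ⊇ FIRST(B) = {a}; new: +{a}
  S→a A: FOLLOW(A) ⊇ FOLLOW(S) ⊇ {$}; new: +{$}
  S→b b B: FOLLOW(B) ⊇ FOLLOW(S) ⊇ {$}; new: +{$}
  S: {$}  A: {$}  B: {$,a}
round 2: done
  S: {$}  A: {$}  B: {$,a}

FOLLOW(B) = ["$", "a"]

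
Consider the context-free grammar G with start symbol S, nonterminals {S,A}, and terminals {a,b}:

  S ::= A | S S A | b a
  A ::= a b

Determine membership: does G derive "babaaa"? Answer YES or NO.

CNF form of G:
  S -> S X2 | T0 T1 | T1 T0
  A -> T0 T1
  T0 -> a
  T1 -> b
  X2 -> S A

CYK fill:
  [0..0]={T1}  "b"  orig:{}
  [1..1]={T0}  "a"  orig:{}
  [2..2]={T1}  "b"  orig:{}
  [3..3]={T0}  "a"  orig:{}
  [4..4]={T0}  "a"  orig:{}
  [5..5]={T0}  "a"  orig:{}
  [0..1]={S}  "ba"
  [1..2]={A,S}  "ab"
  [2..3]={S}  "ba"
  [3..4]=∅  "aa"
  [4..5]=∅  "aa"
  [0..2]=∅  "bab"
  [1..3]=∅  "aba"
  [2..4]=∅  "baa"
  [3..5]=∅  "aaa"
  [0..3]=∅  "baba"
  [1..4]=∅  "abaa"
  [2..5]=∅  "baaa"
  [0..4]=∅  "babaa"
  [1..5]=∅  "abaaa"
  [0..5]=∅  "babaaa"

S ∉ T[0,5] ⇒ NO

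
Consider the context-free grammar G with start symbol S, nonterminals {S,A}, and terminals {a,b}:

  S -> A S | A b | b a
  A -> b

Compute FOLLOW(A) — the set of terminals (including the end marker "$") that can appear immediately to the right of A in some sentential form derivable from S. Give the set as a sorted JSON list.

FIRST iteration:
iter 1:
  A via A→b: +{b}
  S via S→A S: +{b}
  S: {b}  A: {b}
iter 2: — fixpoint
  S: {b}  A: {b}

Compute FOLLOW by fixpoint:
seed FOLLOW(S) with $
iter 1:
  S→A S: FOLLOW(A) ⊇ FIRST(S) = {b}; new: +{b}
  FOLLOW(S)={$}  FOLLOW(A)={b}
iter 2: (stable)
  FOLLOW(S)={$}  FOLLOW(A)={b}

FOLLOW(A) = ["b"]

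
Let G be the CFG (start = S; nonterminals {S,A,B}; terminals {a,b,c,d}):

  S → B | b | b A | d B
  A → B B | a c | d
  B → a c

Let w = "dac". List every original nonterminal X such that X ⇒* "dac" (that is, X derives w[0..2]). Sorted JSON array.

Convert to CNF:
  S -> T0 T1 | T2 A | T3 B | b
  A -> B B | T0 T1 | d
  B -> T0 T1
  T0 -> a
  T1 -> c
  T2 -> b
  T3 -> d

CYK fill (cells [i..j] with 0 ≤ i ≤ j ≤ 2 only):
  [0..0]={A,T3}  "d"  orig:{A}
  [1..1]={T0}  "a"  orig:{}
  [2..2]={T1}  "c"  orig:{}
  [0..1]=∅  "da"
  [1..2]={A,B,S}  "ac"
  [0..2]={S}  "dac"

Original NTs in T[0,2] deriving "dac": ["S"]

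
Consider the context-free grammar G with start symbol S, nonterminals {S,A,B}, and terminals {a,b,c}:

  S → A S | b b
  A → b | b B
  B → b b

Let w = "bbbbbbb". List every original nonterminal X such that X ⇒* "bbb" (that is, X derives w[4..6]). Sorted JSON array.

CNF form of G:
  S -> A S | T0 T0
  A -> T0 B | b
  B -> T0 T0
  T0 -> b

CYK fill — only the sub-triangle for w[4..6]:
  cell(4,4) b: {A,T0}  orig:{A}
  cell(5,5) b: {A,T0}  orig:{A}
  cell(6,6) b: {A,T0}  orig:{A}
  cell(4,5) bb: {B,S}
  cell(5,6) bb: {B,S}
  cell(4,6) bbb: {A,S}

Original NTs in T[4,6] deriving "bbb": ["A", "S"]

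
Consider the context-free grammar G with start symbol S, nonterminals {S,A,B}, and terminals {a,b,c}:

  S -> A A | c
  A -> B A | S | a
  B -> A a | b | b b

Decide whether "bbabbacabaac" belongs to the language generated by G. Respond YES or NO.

CNF form of G:
  S -> A A | c
  A -> A A | B A | a | c
  B -> A T0 | T1 T1 | b
  T0 -> a
  T1 -> b

Fill CYK table bottom-up:
  T[0,0] 'b' = {B,T1}  orig:{B}
  T[1,1] 'b' = {B,T1}  orig:{B}
  T[2,2] 'a' = {A,T0}  orig:{A}
  T[3,3] 'b' = {B,T1}  orig:{B}
  T[4,4] 'b' = {B,T1}  orig:{B}
  T[5,5] 'a' = {A,T0}  orig:{A}
  T[6,6] 'c' = {A,S}
  T[7,7] 'a' = {A,T0}  orig:{A}
  T[8,8] 'b' = {B,T1}  orig:{B}
  T[9,9] 'a' = {A,T0}  orig:{A}
  T[10,10] 'a' = {A,T0}  orig:{A}
  T[11,11] 'c' = {A,S}
  T[0,1] 'bb' = {B}
  T[1,2] 'ba' = {A}
  T[2,3] 'ab' = ∅
  T[3,4] 'bb' = {B}
  T[4,5] 'ba' = {A}
  T[5,6] 'ac' = {A,S}
  T[6,7] 'ca' = {A,B,S}
  T[7,8] 'ab' = ∅
  T[8,9] 'ba' = {A}
  T[9,10] 'aa' = {A,B,S}
  T[10,11] 'ac' = {A,S}
  T[0,2] 'bba' = {A}
  T[1,3] 'bab' = ∅
  T[2,4] 'abb' = ∅
  T[3,5] 'bba' = {A}
  T[4,6] 'bac' = {A,S}
  T[5,7] 'aca' = {A,B,S}
  T[6,8] 'cab' = ∅
  T[7,9] 'aba' = {A,S}
  T[8,10] 'baa' = {A,B,S}
  T[9,11] 'aac' = {A,S}
  T[0,3] 'bbab' = ∅
  T[1,4] 'babb' = ∅
  T[2,5] 'abba' = {A,S}
  T[3,6] 'bbac' = {A,S}
  T[4,7] 'baca' = {A,B,S}
  T[5,8] 'acab' = ∅
  T[6,9] 'caba' = {A,S}
  T[7,10] 'abaa' = {A,B,S}
  T[8,11] 'baac' = {A,S}
  T[0,4] 'bbabb' = ∅
  T[1,5] 'babba' = {A,S}
  T[2,6] 'abbac' = {A,S}
  T[3,7] 'bbaca' = {A,B,S}
  T[4,8] 'bacab' = ∅
  T[5,9] 'acaba' = {A,S}
  T[6,10] 'cabaa' = {A,B,S}
  T[7,11] 'abaac' = {A,S}
  T[0,5] 'bbabba' = {A,S}
  T[1,6] 'babbac' = {A,S}
  T[2,7] 'abbaca' = {A,B,S}
  T[3,8] 'bbacab' = ∅
  T[4,9] 'bacaba' = {A,S}
  T[5,10] 'acabaa' = {A,B,S}
  T[6,11] 'cabaac' = {A,S}
  T[0,6] 'bbabbac' = {A,S}
  T[1,7] 'babbaca' = {A,B,S}
  T[2,8] 'abbacab' = ∅
  T[3,9] 'bbacaba' = {A,S}
  T[4,10] 'bacabaa' = {A,B,S}
  T[5,11] 'acabaac' = {A,S}
  T[0,7] 'bbabbaca' = {A,B,S}
  T[1,8] 'babbacab' = ∅
  T[2,9] 'abbacaba' = {A,S}
  T[3,10] 'bbacabaa' = {A,B,S}
  T[4,11] 'bacabaac' = {A,S}
  T[0,8] 'bbabbacab' = ∅
  T[1,9] 'babbacaba' = {A,S}
  T[2,10] 'abbacabaa' = {A,B,S}
  T[3,11] 'bbacabaac' = {A,S}
  T[0,9] 'bbabbacaba' = {A,S}
  T[1,10] 'babbacabaa' = {A,B,S}
  T[2,11] 'abbacabaac' = {A,S}
  T[0,10] 'bbabbacabaa' = {A,B,S}
  T[1,11] 'babbacabaac' = {A,S}
  T[0,11] 'bbabbacabaac' = {A,S}

S ∈ T[0,11] ⇒ YES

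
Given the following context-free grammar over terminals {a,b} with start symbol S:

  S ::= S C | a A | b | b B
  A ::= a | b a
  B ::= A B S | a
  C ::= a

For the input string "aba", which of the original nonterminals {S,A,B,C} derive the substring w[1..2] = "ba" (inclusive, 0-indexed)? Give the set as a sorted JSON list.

CNF form of G:
  S -> S C | T0 B | T1 A | b
  A -> T0 T1 | a
  B -> A X2 | a
  C -> a
  T0 -> b
  T1 -> a
  X2 -> B S

Fill CYK table bottom-up (cells [i..j] with 1 ≤ i ≤ j ≤ 2 only):
  T[1,1] 'b' = {S,T0}  orig:{S}
  T[2,2] 'a' = {A,B,C,T1}  orig:{A,B,C}
  T[1,2] 'ba' = {A,S}

Original NTs in T[1,2] deriving "ba": ["A", "S"]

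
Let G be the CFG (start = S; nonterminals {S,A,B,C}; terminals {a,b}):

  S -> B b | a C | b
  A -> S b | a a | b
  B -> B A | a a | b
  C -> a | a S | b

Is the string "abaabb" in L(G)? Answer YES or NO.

Convert to CNF:
  S -> B T0 | T1 C | b
  A -> S T0 | T1 T1 | b
  B -> B A | T1 T1 | b
  C -> T1 S | a | b
  T0 -> b
  T1 -> a

Fill CYK table bottom-up:
  cell(0,0) a: {C,T1}  orig:{C}
  cell(1,1) b: {A,B,C,S,T0}  orig:{A,B,C,S}
  cell(2,2) a: {C,T1}  orig:{C}
  cell(3,3) a: {C,T1}  orig:{C}
  cell(4,4) b: {A,B,C,S,T0}  orig:{A,B,C,S}
  cell(5,5) b: {A,B,C,S,T0}  orig:{A,B,C,S}
  cell(0,1) ab: {C,S}
  cell(1,2) ba: ∅
  cell(2,3) aa: {A,B,S}
  cell(3,4) ab: {C,S}
  cell(4,5) bb: {A,B,S}
  cell(0,2) aba: ∅
  cell(1,3) baa: {B}
  cell(2,4) aab: {A,B,C,S}
  cell(3,5) abb: {A,C}
  cell(0,3) abaa: ∅
  cell(1,4) baab: {B,S}
  cell(2,5) aabb: {A,B,S}
  cell(0,4) abaab: {C}
  cell(1,5) baabb: {A,B,S}
  cell(0,5) abaabb: {C}

S ∉ T[0,5] ⇒ NO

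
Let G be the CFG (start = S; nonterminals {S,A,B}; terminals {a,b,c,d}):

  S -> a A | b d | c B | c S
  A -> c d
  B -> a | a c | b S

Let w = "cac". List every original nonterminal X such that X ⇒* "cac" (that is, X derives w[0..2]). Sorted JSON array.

Convert to CNF:
  S -> T0 B | T0 S | T2 A | T3 T1
  A -> T0 T1
  B -> T2 T0 | T3 S | a
  T0 -> c
  T1 -> d
  T2 -> a
  T3 -> b

Fill CYK table bottom-up — only the sub-triangle for w[0..2]:
  [0..0]={T0}  "c"  orig:{}
  [1..1]={B,T2}  "a"  orig:{B}
  [2..2]={T0}  "c"  orig:{}
  [0..1]={S}  "ca"
  [1..2]={B}  "ac"
  [0..2]={S}  "cac"

Original NTs in T[0,2] deriving "cac": ["S"]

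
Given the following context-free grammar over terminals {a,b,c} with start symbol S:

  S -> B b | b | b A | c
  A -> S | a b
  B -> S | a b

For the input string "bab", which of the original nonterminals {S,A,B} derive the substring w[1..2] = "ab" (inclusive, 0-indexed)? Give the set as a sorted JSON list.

Convert to CNF:
  S -> B T0 | T0 A | b | c
  A -> B T0 | T0 A | T1 T0 | b | c
  B -> B T0 | T0 A | T1 T0 | b | c
  T0 -> b
  T1 -> a

Fill CYK table bottom-up (cells [i..j] with 1 ≤ i ≤ j ≤ 2 only):
  cell(1,1) a: {T1}  orig:{}
  cell(2,2) b: {A,B,S,T0}  orig:{A,B,S}
  cell(1,2) ab: {A,B}

Original NTs in T[1,2] deriving "ab": ["A", "B"]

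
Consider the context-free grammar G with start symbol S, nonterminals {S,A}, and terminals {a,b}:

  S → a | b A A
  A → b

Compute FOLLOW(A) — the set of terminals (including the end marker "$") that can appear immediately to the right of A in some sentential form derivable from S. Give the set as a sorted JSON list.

FIRST sets, iterate to fixpoint:
pass 1:
  A via A→b: +{b}
  S via S→a: +{a}
  S via S→b A A: +{b}
  S: {a,b}  A: {b}
pass 2: (no change)
  S: {a,b}  A: {b}

FOLLOW iteration:
FOLLOW(S) := {$}
pass 1:
  S→b A A: FOLLOW(A) ⊇ FIRST(A) = {b}; new: +{b}
  S→b A A: FOLLOW(A) ⊇ FOLLOW(S) ⊇ {$}; new: +{$}
  S: {$}  A: {$,b}
pass 2: (stable)
  S: {$}  A: {$,b}

FOLLOW(A) = ["$", "b"]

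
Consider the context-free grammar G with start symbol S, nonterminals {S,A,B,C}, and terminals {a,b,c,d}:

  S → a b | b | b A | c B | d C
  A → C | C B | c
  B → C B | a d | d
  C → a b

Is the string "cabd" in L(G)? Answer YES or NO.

Convert to CNF:
  S -> T0 T1 | T1 A | T2 C | T3 B | b
  A -> C B | T0 T1 | c
  B -> C B | T0 T2 | d
  C -> T0 T1
  T0 -> a
  T1 -> b
  T2 -> d
  T3 -> c

Fill CYK table bottom-up:
  [0..0]={A,T3}  "c"  orig:{A}
  [1..1]={T0}  "a"  orig:{}
  [2..2]={S,T1}  "b"  orig:{S}
  [3..3]={B,T2}  "d"  orig:{B}
  [0..1]=∅  "ca"
  [1..2]={A,C,S}  "ab"
  [2..3]=∅  "bd"
  [0..2]=∅  "cab"
  [1..3]={A,B}  "abd"
  [0..3]={S}  "cabd"

S ∈ T[0,3] ⇒ YES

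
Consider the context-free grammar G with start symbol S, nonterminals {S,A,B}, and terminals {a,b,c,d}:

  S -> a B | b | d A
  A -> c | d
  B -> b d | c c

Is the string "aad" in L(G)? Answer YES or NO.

CNF form of G:
  S -> T1 A | T3 B | b
  A -> c | d
  B -> T0 T1 | T2 T2
  T0 -> b
  T1 -> d
  T2 -> c
  T3 -> a

Fill CYK table bottom-up:
  [0..0]={T3}  "a"  orig:{}
  [1..1]={T3}  "a"  orig:{}
  [2..2]={A,T1}  "d"  orig:{A}
  [0..1]=∅  "aa"
  [1..2]=∅  "ad"
  [0..2]=∅  "aad"

S ∉ T[0,2] ⇒ NO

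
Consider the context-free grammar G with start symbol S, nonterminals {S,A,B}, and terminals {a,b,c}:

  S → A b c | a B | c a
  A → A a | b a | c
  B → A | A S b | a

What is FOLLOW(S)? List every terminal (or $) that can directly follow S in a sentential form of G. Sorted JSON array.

FIRST sets, iterate to fixpoint:
iter 1:
  A via A→b a: +{b}
  A via A→c: +{c}
  B via B→A: +{b,c}
  B via B→a: +{a}
  S via S→A b c: +{b,c}
  S via S→a B: +{a}
  S: {a,b,c}  A: {b,c}  B: {a,b,c}
iter 2: done
  S: {a,b,c}  A: {b,c}  B: {a,b,c}

FOLLOW iteration:
initialize: $ ∈ FOLLOW(S)
iter 1:
  A→A a: FOLLOW(A) ⊇ FIRST(a) = {a}; new: +{a}
  B→A S b: FOLLOW(A) ⊇ FIRST(S) = {a,b,c}; new: +{b,c}
  B→A S b: FOLLOW(S) ⊇ FIRST(b) = {b}; new: +{b}
  S→a B: FOLLOW(B) ⊇ FOLLOW(S) ⊇ {$,b}; new: +{$,b}
  FOLLOW[S]={$,b}  FOLLOW[A]={a,b,c}  FOLLOW[B]={$,b}
iter 2:
  B→A: FOLLOW(A) ⊇ FOLLOW(B) ⊇ {$,b}; new: +{$}
  FOLLOW[S]={$,b}  FOLLOW[A]={$,a,b,c}  FOLLOW[B]={$,b}
iter 3: — fixpoint
  FOLLOW[S]={$,b}  FOLLOW[A]={$,a,b,c}  FOLLOW[B]={$,b}

FOLLOW(S) = ["$", "b"]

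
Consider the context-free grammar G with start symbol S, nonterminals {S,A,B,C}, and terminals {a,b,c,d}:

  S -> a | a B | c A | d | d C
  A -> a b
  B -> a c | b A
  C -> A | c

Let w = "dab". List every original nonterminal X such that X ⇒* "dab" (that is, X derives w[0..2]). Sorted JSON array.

CNF form of G:
  S -> T0 B | T2 A | T3 C | a | d
  A -> T0 T1
  B -> T0 T2 | T1 A
  C -> T0 T1 | c
  T0 -> a
  T1 -> b
  T2 -> c
  T3 -> d

Fill CYK table bottom-up — only the sub-triangle for w[0..2]:
  cell(0,0) d: {S,T3}  orig:{S}
  cell(1,1) a: {S,T0}  orig:{S}
  cell(2,2) b: {T1}  orig:{}
  cell(0,1) da: ∅
  cell(1,2) ab: {A,C}
  cell(0,2) dab: {S}

Original NTs in T[0,2] deriving "dab": ["S"]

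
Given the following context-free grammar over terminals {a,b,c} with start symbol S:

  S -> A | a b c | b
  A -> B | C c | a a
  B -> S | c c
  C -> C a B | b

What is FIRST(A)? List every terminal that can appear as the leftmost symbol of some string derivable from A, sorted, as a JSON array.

Compute FIRST by fixpoint:
round 1:
  A via A→a a: +{a}
  B via B→c c: +{c}
  C via C→b: +{b}
  S via S→A: +{a}
  S via S→b: +{b}
  FIRST(S)={a,b}  FIRST(A)={a}  FIRST(B)={c}  FIRST(C)={b}
round 2:
  A via A→B: +{c}
  A via A→C c: +{b}
  B via B→S: +{a,b}
  S via S→A: +{c}
  FIRST(S)={a,b,c}  FIRST(A)={a,b,c}  FIRST(B)={a,b,c}  FIRST(C)={b}
round 3: — fixpoint
  FIRST(S)={a,b,c}  FIRST(A)={a,b,c}  FIRST(B)={a,b,c}  FIRST(C)={b}

FIRST(A) = ["a", "b", "c"]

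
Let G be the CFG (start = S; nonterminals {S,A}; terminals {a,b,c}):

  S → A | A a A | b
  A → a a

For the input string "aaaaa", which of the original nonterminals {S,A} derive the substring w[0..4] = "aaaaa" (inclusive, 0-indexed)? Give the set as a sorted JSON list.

CNF form of G:
  S -> A X1 | T0 T0 | b
  A -> T0 T0
  T0 -> a
  X1 -> T0 A

CYK fill (cells [i..j] with 0 ≤ i ≤ j ≤ 4 only):
  T[0,0] 'a' = {T0}  orig:{}
  T[1,1] 'a' = {T0}  orig:{}
  T[2,2] 'a' = {T0}  orig:{}
  T[3,3] 'a' = {T0}  orig:{}
  T[4,4] 'a' = {T0}  orig:{}
  T[0,1] 'aa' = {A,S}
  T[1,2] 'aa' = {A,S}
  T[2,3] 'aa' = {A,S}
  T[3,4] 'aa' = {A,S}
  T[0,2] 'aaa' = {X1}  orig:{}
  T[1,3] 'aaa' = {X1}  orig:{}
  T[2,4] 'aaa' = {X1}  orig:{}
  T[0,3] 'aaaa' = ∅
  T[1,4] 'aaaa' = ∅
  T[0,4] 'aaaaa' = {S}

Original NTs in T[0,4] deriving "aaaaa": ["S"]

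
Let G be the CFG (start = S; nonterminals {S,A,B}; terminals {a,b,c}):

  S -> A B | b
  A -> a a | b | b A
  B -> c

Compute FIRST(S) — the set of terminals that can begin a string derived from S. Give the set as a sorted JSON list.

FIRST iteration:
round 1:
  A via A→a a: +{a}
  A via A→b: +{b}
  B via B→c: +{c}
  S via S→A B: +{a,b}
  FIRST(S)={a,b}  FIRST(A)={a,b}  FIRST(B)={c}
round 2: done
  FIRST(S)={a,b}  FIRST(A)={a,b}  FIRST(B)={c}

FIRST(S) = ["a", "b"]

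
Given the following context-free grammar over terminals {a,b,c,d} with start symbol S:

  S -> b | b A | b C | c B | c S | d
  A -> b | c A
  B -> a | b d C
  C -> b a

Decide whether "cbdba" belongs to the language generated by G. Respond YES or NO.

Convert to CNF:
  S -> T0 B | T0 S | T1 A | T1 C | b | d
  A -> T0 A | b
  B -> T1 X4 | a
  C -> T1 T3
  T0 -> c
  T1 -> b
  T2 -> d
  T3 -> a
  X4 -> T2 C

Fill CYK table bottom-up:
  [0..0]={T0}  "c"  orig:{}
  [1..1]={A,S,T1}  "b"  orig:{A,S}
  [2..2]={S,T2}  "d"  orig:{S}
  [3..3]={A,S,T1}  "b"  orig:{A,S}
  [4..4]={B,T3}  "a"  orig:{B}
  [0..1]={A,S}  "cb"
  [1..2]=∅  "bd"
  [2..3]=∅  "db"
  [3..4]={C}  "ba"
  [0..2]=∅  "cbd"
  [1..3]=∅  "bdb"
  [2..4]={X4}  "dba"  orig:{}
  [0..3]=∅  "cbdb"
  [1..4]={B}  "bdba"
  [0..4]={S}  "cbdba"

S ∈ T[0,4] ⇒ YES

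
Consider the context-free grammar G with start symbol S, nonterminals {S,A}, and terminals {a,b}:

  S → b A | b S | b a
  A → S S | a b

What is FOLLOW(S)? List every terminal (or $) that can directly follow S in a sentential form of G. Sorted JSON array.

FIRST sets, iterate to fixpoint:
iter 1:
  A via A→a b: +{a}
  S via S→b A: +{b}
  FIRST(S)={b}  FIRST(A)={a}
iter 2:
  A via A→S S: +{b}
  FIRST(S)={b}  FIRST(A)={a,b}
iter 3: — fixpoint
  FIRST(S)={b}  FIRST(A)={a,b}

FOLLOW iteration:
seed FOLLOW(S) with $
[1]
  A→S S: FOLLOW(S) ⊇ FIRST(S) = {b}; new: +{b}
  S→b A: FOLLOW(A) ⊇ FOLLOW(S) ⊇ {$,b}; new: +{$,b}
  S: {$,b}  A: {$,b}
[2] (stable)
  S: {$,b}  A: {$,b}

FOLLOW(S) = ["$", "b"]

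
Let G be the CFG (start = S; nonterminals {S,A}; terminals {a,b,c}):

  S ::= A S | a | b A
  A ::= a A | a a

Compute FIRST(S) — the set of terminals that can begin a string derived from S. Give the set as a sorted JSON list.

FIRST sets, iterate to fixpoint:
iter 1:
  A via A→a A: +{a}
  S via S→A S: +{a}
  S via S→b A: +{b}
  FIRST(S)={a,b}  FIRST(A)={a}
iter 2: (stable)
  FIRST(S)={a,b}  FIRST(A)={a}

FIRST(S) = ["a", "b"]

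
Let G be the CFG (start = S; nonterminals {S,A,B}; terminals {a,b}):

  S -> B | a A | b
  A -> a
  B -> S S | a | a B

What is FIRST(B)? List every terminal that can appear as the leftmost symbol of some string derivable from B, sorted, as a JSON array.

FIRST sets, iterate to fixpoint:
[1]
  A via A→a: +{a}
  B via B→a: +{a}
  S via S→B: +{a}
  S via S→b: +{b}
  FIRST[S]={a,b}  FIRST[A]={a}  FIRST[B]={a}
[2]
  B via B→S S: +{b}
  FIRST[S]={a,b}  FIRST[A]={a}  FIRST[B]={a,b}
[3] — fixpoint
  FIRST[S]={a,b}  FIRST[A]={a}  FIRST[B]={a,b}

FIRST(B) = ["a", "b"]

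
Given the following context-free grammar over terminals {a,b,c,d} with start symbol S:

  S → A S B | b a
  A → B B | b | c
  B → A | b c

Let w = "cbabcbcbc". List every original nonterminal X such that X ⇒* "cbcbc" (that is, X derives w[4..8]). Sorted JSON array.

CNF form of G:
  S -> A X3 | T0 T2
  A -> B B | b | c
  B -> B B | T0 T1 | b | c
  T0 -> b
  T1 -> c
  T2 -> a
  X3 -> S B

CYK table (by increasing span) (cells [i..j] with 4 ≤ i ≤ j ≤ 8 only):
  [4..4]={A,B,T1}  "c"  orig:{A,B}
  [5..5]={A,B,T0}  "b"  orig:{A,B}
  [6..6]={A,B,T1}  "c"  orig:{A,B}
  [7..7]={A,B,T0}  "b"  orig:{A,B}
  [8..8]={A,B,T1}  "c"  orig:{A,B}
  [4..5]={A,B}  "cb"
  [5..6]={A,B}  "bc"
  [6..7]={A,B}  "cb"
  [7..8]={A,B}  "bc"
  [4..6]={A,B}  "cbc"
  [5..7]={A,B}  "bcb"
  [6..8]={A,B}  "cbc"
  [4..7]={A,B}  "cbcb"
  [5..8]={A,B}  "bcbc"
  [4..8]={A,B}  "cbcbc"

Original NTs in T[4,8] deriving "cbcbc": ["A", "B"]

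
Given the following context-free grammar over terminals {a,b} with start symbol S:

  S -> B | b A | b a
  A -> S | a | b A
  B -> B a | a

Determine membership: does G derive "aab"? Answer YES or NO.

Convert to CNF:
  S -> B T0 | T1 A | T1 T0 | a
  A -> B T0 | T1 A | T1 T0 | a
  B -> B T0 | a
  T0 -> a
  T1 -> b

CYK fill:
  cell(0,0) a: {A,B,S,T0}  orig:{A,B,S}
  cell(1,1) a: {A,B,S,T0}  orig:{A,B,S}
  cell(2,2) b: {T1}  orig:{}
  cell(0,1) aa: {A,B,S}
  cell(1,2) ab: ∅
  cell(0,2) aab: ∅

S ∉ T[0,2] ⇒ NO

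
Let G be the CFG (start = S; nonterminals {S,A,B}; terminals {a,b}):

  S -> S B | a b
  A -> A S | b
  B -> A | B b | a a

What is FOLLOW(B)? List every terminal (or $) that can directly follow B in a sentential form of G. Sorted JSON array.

FIRST sets, iterate to fixpoint:
pass 1:
  A via A→b: +{b}
  B via B→A: +{b}
  B via B→a a: +{a}
  S via S→a b: +{a}
  S: {a}  A: {b}  B: {a,b}
pass 2: (no change)
  S: {a}  A: {b}  B: {a,b}

FOLLOW iteration:
initialize: $ ∈ FOLLOW(S)
iter 1:
  A→A S: FOLLOW(A) ⊇ FIRST(S) = {a}; new: +{a}
  A→A S: FOLLOW(S) ⊇ FOLLOW(A) ⊇ {a}; new: +{a}
  B→B b: FOLLOW(B) ⊇ FIRST(b) = {b}; new: +{b}
  S→S B: FOLLOW(S) ⊇ FIRST(B) = {a,b}; new: +{b}
  S→S B: FOLLOW(B) ⊇ FOLLOW(S) ⊇ {$,a,b}; new: +{$,a}
  S: {$,a,b}  A: {a}  B: {$,a,b}
iter 2:
  B→A: FOLLOW(A) ⊇ FOLLOW(B) ⊇ {$,a,b}; new: +{$,b}
  S: {$,a,b}  A: {$,a,b}  B: {$,a,b}
iter 3: (no change)
  S: {$,a,b}  A: {$,a,b}  B: {$,a,b}

FOLLOW(B) = ["$", "a", "b"]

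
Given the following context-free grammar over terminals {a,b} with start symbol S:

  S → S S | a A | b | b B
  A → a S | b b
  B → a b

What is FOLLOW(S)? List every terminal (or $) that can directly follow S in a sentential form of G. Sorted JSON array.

Compute FIRST by fixpoint:
iter 1:
  A via A→a S: +{a}
  A via A→b b: +{b}
  B via B→a b: +{a}
  S via S→a A: +{a}
  S via S→b: +{b}
  FIRST[S]={a,b}  FIRST[A]={a,b}  FIRST[B]={a}
iter 2: (no change)
  FIRST[S]={a,b}  FIRST[A]={a,b}  FIRST[B]={a}

Compute FOLLOW by fixpoint:
FOLLOW(S) := {$}
round 1:
  S→S S: FOLLOW(S) ⊇ FIRST(S) = {a,b}; new: +{a,b}
  S→a A: FOLLOW(A) ⊇ FOLLOW(S) ⊇ {$,a,b}; new: +{$,a,b}
  S→b B: FOLLOW(B) ⊇ FOLLOW(S) ⊇ {$,a,b}; new: +{$,a,b}
  S: {$,a,b}  A: {$,a,b}  B: {$,a,b}
round 2: done
  S: {$,a,b}  A: {$,a,b}  B: {$,a,b}

FOLLOW(S) = ["$", "a", "b"]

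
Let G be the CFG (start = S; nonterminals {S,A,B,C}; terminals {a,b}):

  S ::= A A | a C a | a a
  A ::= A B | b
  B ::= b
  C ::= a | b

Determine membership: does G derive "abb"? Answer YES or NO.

CNF form of G:
  S -> A A | T0 T0 | T0 X1
  A -> A B | b
  B -> b
  C -> a | b
  T0 -> a
  X1 -> C T0

Fill CYK table bottom-up:
  [0..0]={C,T0}  "a"  orig:{C}
  [1..1]={A,B,C}  "b"
  [2..2]={A,B,C}  "b"
  [0..1]=∅  "ab"
  [1..2]={A,S}  "bb"
  [0..2]=∅  "abb"

S ∉ T[0,2] ⇒ NO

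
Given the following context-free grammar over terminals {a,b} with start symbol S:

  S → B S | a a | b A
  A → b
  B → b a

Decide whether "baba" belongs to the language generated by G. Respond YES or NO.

CNF form of G:
  S -> B S | T0 A | T1 T1
  A -> b
  B -> T0 T1
  T0 -> b
  T1 -> a

Fill CYK table bottom-up:
  [0..0]={A,T0}  "b"  orig:{A}
  [1..1]={T1}  "a"  orig:{}
  [2..2]={A,T0}  "b"  orig:{A}
  [3..3]={T1}  "a"  orig:{}
  [0..1]={B}  "ba"
  [1..2]=∅  "ab"
  [2..3]={B}  "ba"
  [0..2]=∅  "bab"
  [1..3]=∅  "aba"
  [0..3]=∅  "baba"

S ∉ T[0,3] ⇒ NO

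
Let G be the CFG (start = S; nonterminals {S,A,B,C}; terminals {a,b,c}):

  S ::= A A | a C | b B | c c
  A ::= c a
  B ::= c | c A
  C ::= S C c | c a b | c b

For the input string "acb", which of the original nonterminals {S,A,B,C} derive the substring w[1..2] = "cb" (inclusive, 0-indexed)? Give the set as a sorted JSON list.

CNF form of G:
  S -> A A | T0 T0 | T1 C | T2 B
  A -> T0 T1
  B -> T0 A | c
  C -> S X3 | T0 T2 | T0 X4
  T0 -> c
  T1 -> a
  T2 -> b
  X3 -> C T0
  X4 -> T1 T2

Fill CYK table bottom-up (cells [i..j] with 1 ≤ i ≤ j ≤ 2 only):
  [1..1]={B,T0}  "c"  orig:{B}
  [2..2]={T2}  "b"  orig:{}
  [1..2]={C}  "cb"

Original NTs in T[1,2] deriving "cb": ["C"]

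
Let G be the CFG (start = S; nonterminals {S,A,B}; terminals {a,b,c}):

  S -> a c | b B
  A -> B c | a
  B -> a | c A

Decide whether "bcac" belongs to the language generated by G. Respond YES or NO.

Convert to CNF:
  S -> T1 T0 | T2 B
  A -> B T0 | a
  B -> T0 A | a
  T0 -> c
  T1 -> a
  T2 -> b

Fill CYK table bottom-up:
  T[0,0] 'b' = {T2}  orig:{}
  T[1,1] 'c' = {T0}  orig:{}
  T[2,2] 'a' = {A,B,T1}  orig:{A,B}
  T[3,3] 'c' = {T0}  orig:{}
  T[0,1] 'bc' = ∅
  T[1,2] 'ca' = {B}
  T[2,3] 'ac' = {A,S}
  T[0,2] 'bca' = {S}
  T[1,3] 'cac' = {A,B}
  T[0,3] 'bcac' = {S}

S ∈ T[0,3] ⇒ YES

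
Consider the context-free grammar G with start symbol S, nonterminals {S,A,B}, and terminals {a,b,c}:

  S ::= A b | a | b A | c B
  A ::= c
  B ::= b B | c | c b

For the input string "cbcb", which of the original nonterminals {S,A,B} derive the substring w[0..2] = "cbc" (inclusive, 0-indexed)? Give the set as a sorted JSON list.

Convert to CNF:
  S -> A T0 | T0 A | T1 B | a
  A -> c
  B -> T0 B | T1 T0 | c
  T0 -> b
  T1 -> c

CYK table (by increasing span) — only the sub-triangle for w[0..2]:
  T[0,0] 'c' = {A,B,T1}  orig:{A,B}
  T[1,1] 'b' = {T0}  orig:{}
  T[2,2] 'c' = {A,B,T1}  orig:{A,B}
  T[0,1] 'cb' = {B,S}
  T[1,2] 'bc' = {B,S}
  T[0,2] 'cbc' = {S}

Original NTs in T[0,2] deriving "cbc": ["S"]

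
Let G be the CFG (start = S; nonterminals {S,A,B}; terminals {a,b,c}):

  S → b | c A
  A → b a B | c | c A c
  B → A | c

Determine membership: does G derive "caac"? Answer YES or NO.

Convert to CNF:
  S -> T2 A | b
  A -> T0 X3 | T2 X4 | c
  B -> T0 X5 | T2 X6 | c
  T0 -> b
  T1 -> a
  T2 -> c
  X3 -> T1 B
  X4 -> A T2
  X5 -> T1 B
  X6 -> A T2

CYK fill:
  T[0,0] 'c' = {A,B,T2}  orig:{A,B}
  T[1,1] 'a' = {T1}  orig:{}
  T[2,2] 'a' = {T1}  orig:{}
  T[3,3] 'c' = {A,B,T2}  orig:{A,B}
  T[0,1] 'ca' = ∅
  T[1,2] 'aa' = ∅
  T[2,3] 'ac' = {X3,X5}  orig:{}
  T[0,2] 'caa' = ∅
  T[1,3] 'aac' = ∅
  T[0,3] 'caac' = ∅

S ∉ T[0,3] ⇒ NO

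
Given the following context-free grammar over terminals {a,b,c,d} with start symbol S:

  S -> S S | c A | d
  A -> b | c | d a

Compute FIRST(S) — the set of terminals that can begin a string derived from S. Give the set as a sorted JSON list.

FIRST sets, iterate to fixpoint:
[1]
  A via A→b: +{b}
  A via A→c: +{c}
  A via A→d a: +{d}
  S via S→c A: +{c}
  S via S→d: +{d}
  FIRST[S]={c,d}  FIRST[A]={b,c,d}
[2] (no change)
  FIRST[S]={c,d}  FIRST[A]={b,c,d}

FIRST(S) = ["c", "d"]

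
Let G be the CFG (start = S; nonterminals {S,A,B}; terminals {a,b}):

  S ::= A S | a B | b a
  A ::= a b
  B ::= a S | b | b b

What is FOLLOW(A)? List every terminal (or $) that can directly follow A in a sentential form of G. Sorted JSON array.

FIRST sets, iterate to fixpoint:
pass 1:
  A via A→a b: +{a}
  B via B→a S: +{a}
  B via B→b: +{b}
  S via S→A S: +{a}
  S via S→b a: +{b}
  FIRST[S]={a,b}  FIRST[A]={a}  FIRST[B]={a,b}
pass 2: done
  FIRST[S]={a,b}  FIRST[A]={a}  FIRST[B]={a,b}

Compute FOLLOW by fixpoint:
FOLLOW(S) := {$}
iter 1:
  S→A S: FOLLOW(A) ⊇ FIRST(S) = {a,b}; new: +{a,b}
  S→a B: FOLLOW(B) ⊇ FOLLOW(S) ⊇ {$}; new: +{$}
  FOLLOW(S)={$}  FOLLOW(A)={a,b}  FOLLOW(B)={$}
iter 2: (stable)
  FOLLOW(S)={$}  FOLLOW(A)={a,b}  FOLLOW(B)={$}

FOLLOW(A) = ["a", "b"]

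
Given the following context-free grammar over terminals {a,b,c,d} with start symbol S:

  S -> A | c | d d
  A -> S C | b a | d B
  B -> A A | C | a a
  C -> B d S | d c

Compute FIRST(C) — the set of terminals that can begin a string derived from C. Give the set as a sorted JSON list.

Compute FIRST by fixpoint:
round 1:
  A via A→b a: +{b}
  A via A→d B: +{d}
  B via B→A A: +{b,d}
  B via B→a a: +{a}
  C via C→B d S: +{a,b,d}
  S via S→A: +{b,d}
  S via S→c: +{c}
  FIRST(S)={b,c,d}  FIRST(A)={b,d}  FIRST(B)={a,b,d}  FIRST(C)={a,b,d}
round 2:
  A via A→S C: +{c}
  B via B→A A: +{c}
  C via C→B d S: +{c}
  FIRST(S)={b,c,d}  FIRST(A)={b,c,d}  FIRST(B)={a,b,c,d}  FIRST(C)={a,b,c,d}
round 3: (stable)
  FIRST(S)={b,c,d}  FIRST(A)={b,c,d}  FIRST(B)={a,b,c,d}  FIRST(C)={a,b,c,d}

FIRST(C) = ["a", "b", "c", "d"]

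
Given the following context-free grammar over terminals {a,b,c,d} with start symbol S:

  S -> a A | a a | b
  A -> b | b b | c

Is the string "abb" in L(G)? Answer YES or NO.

Convert to CNF:
  S -> T1 A | T1 T1 | b
  A -> T0 T0 | b | c
  T0 -> b
  T1 -> a

Fill CYK table bottom-up:
  cell(0,0) a: {T1}  orig:{}
  cell(1,1) b: {A,S,T0}  orig:{A,S}
  cell(2,2) b: {A,S,T0}  orig:{A,S}
  cell(0,1) ab: {S}
  cell(1,2) bb: {A}
  cell(0,2) abb: {S}

S ∈ T[0,2] ⇒ YES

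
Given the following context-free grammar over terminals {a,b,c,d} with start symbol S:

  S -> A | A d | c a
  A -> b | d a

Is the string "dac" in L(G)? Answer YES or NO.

CNF form of G:
  S -> A T0 | T0 T1 | T2 T1 | b
  A -> T0 T1 | b
  T0 -> d
  T1 -> a
  T2 -> c

Fill CYK table bottom-up:
  T[0,0] 'd' = {T0}  orig:{}
  T[1,1] 'a' = {T1}  orig:{}
  T[2,2] 'c' = {T2}  orig:{}
  T[0,1] 'da' = {A,S}
  T[1,2] 'ac' = ∅
  T[0,2] 'dac' = ∅

S ∉ T[0,2] ⇒ NO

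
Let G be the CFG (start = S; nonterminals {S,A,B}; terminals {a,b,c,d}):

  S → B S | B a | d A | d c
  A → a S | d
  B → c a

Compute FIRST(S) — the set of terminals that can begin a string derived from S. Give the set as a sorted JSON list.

Compute FIRST by fixpoint:
iter 1:
  A via A→a S: +{a}
  A via A→d: +{d}
  B via B→c a: +{c}
  S via S→B S: +{c}
  S via S→d A: +{d}
  FIRST[S]={c,d}  FIRST[A]={a,d}  FIRST[B]={c}
iter 2: done
  FIRST[S]={c,d}  FIRST[A]={a,d}  FIRST[B]={c}

FIRST(S) = ["c", "d"]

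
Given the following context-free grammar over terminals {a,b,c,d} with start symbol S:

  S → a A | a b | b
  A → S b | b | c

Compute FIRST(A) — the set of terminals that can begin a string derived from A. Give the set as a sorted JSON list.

FIRST sets, iterate to fixpoint:
pass 1:
  A via A→b: +{b}
  A via A→c: +{c}
  S via S→a A: +{a}
  S via S→b: +{b}
  FIRST[S]={a,b}  FIRST[A]={b,c}
pass 2:
  A via A→S b: +{a}
  FIRST[S]={a,b}  FIRST[A]={a,b,c}
pass 3: (no change)
  FIRST[S]={a,b}  FIRST[A]={a,b,c}

FIRST(A) = ["a", "b", "c"]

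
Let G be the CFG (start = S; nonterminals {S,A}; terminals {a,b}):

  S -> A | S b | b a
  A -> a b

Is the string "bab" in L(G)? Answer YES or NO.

CNF form of G:
  S -> S T1 | T0 T1 | T1 T0
  A -> T0 T1
  T0 -> a
  T1 -> b

CYK table (by increasing span):
  T[0,0] 'b' = {T1}  orig:{}
  T[1,1] 'a' = {T0}  orig:{}
  T[2,2] 'b' = {T1}  orig:{}
  T[0,1] 'ba' = {S}
  T[1,2] 'ab' = {A,S}
  T[0,2] 'bab' = {S}

S ∈ T[0,2] ⇒ YES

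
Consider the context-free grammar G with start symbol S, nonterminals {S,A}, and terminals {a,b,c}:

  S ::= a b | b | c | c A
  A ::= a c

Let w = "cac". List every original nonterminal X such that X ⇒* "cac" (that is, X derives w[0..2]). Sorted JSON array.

Convert to CNF:
  S -> T0 T2 | T1 A | b | c
  A -> T0 T1
  T0 -> a
  T1 -> c
  T2 -> b

CYK table (by increasing span), restricted to cells inside w[0..2]:
  cell(0,0) c: {S,T1}  orig:{S}
  cell(1,1) a: {T0}  orig:{}
  cell(2,2) c: {S,T1}  orig:{S}
  cell(0,1) ca: ∅
  cell(1,2) ac: {A}
  cell(0,2) cac: {S}

Original NTs in T[0,2] deriving "cac": ["S"]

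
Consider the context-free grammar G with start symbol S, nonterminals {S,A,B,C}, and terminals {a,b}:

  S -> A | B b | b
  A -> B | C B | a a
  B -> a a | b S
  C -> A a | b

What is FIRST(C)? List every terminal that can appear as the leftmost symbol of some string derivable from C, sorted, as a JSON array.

FIRST iteration:
round 1:
  A via A→a a: +{a}
  B via B→a a: +{a}
  B via B→b S: +{b}
  C via C→A a: +{a}
  C via C→b: +{b}
  S via S→A: +{a}
  S via S→B b: +{b}
  FIRST(S)={a,b}  FIRST(A)={a}  FIRST(B)={a,b}  FIRST(C)={a,b}
round 2:
  A via A→B: +{b}
  FIRST(S)={a,b}  FIRST(A)={a,b}  FIRST(B)={a,b}  FIRST(C)={a,b}
round 3: done
  FIRST(S)={a,b}  FIRST(A)={a,b}  FIRST(B)={a,b}  FIRST(C)={a,b}

FIRST(C) = ["a", "b"]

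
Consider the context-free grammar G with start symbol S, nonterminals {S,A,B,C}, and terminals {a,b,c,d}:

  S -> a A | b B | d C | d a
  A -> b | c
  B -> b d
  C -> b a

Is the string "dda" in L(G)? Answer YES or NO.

CNF form of G:
  S -> T0 B | T1 C | T1 T2 | T2 A
  A -> b | c
  B -> T0 T1
  C -> T0 T2
  T0 -> b
  T1 -> d
  T2 -> a

CYK fill:
  T[0,0] 'd' = {T1}  orig:{}
  T[1,1] 'd' = {T1}  orig:{}
  T[2,2] 'a' = {T2}  orig:{}
  T[0,1] 'dd' = ∅
  T[1,2] 'da' = {S}
  T[0,2] 'dda' = ∅

S ∉ T[0,2] ⇒ NO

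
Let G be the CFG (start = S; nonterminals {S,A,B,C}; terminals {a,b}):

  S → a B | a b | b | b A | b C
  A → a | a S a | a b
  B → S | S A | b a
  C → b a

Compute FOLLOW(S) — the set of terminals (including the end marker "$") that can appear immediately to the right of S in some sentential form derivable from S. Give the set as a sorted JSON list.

Compute FIRST by fixpoint:
round 1:
  A via A→a: +{a}
  B via B→b a: +{b}
  C via C→b a: +{b}
  S via S→a B: +{a}
  S via S→b: +{b}
  FIRST(S)={a,b}  FIRST(A)={a}  FIRST(B)={b}  FIRST(C)={b}
round 2:
  B via B→S: +{a}
  FIRST(S)={a,b}  FIRST(A)={a}  FIRST(B)={a,b}  FIRST(C)={b}
round 3: (stable)
  FIRST(S)={a,b}  FIRST(A)={a}  FIRST(B)={a,b}  FIRST(C)={b}

FOLLOW sets:
initialize: $ ∈ FOLLOW(S)
pass 1:
  A→a S a: FOLLOW(S) ⊇ FIRST(a) = {a}; new: +{a}
  S→a B: FOLLOW(B) ⊇ FOLLOW(S) ⊇ {$,a}; new: +{$,a}
  S→b A: FOLLOW(A) ⊇ FOLLOW(S) ⊇ {$,a}; new: +{$,a}
  S→b C: FOLLOW(C) ⊇ FOLLOW(S) ⊇ {$,a}; new: +{$,a}
  S: {$,a}  A: {$,a}  B: {$,a}  C: {$,a}
pass 2: (no change)
  S: {$,a}  A: {$,a}  B: {$,a}  C: {$,a}

FOLLOW(S) = ["$", "a"]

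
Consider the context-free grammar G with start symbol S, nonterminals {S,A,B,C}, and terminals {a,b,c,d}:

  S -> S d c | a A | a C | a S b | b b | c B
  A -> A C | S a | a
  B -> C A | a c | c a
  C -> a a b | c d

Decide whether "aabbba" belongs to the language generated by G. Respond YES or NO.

CNF form of G:
  S -> S X5 | T0 A | T0 C | T0 X6 | T1 B | T2 T2
  A -> A C | S T0 | a
  B -> C A | T0 T1 | T1 T0
  C -> T0 X4 | T1 T3
  T0 -> a
  T1 -> c
  T2 -> b
  T3 -> d
  X4 -> T0 T2
  X5 -> T3 T1
  X6 -> S T2

CYK fill:
  T[0,0] 'a' = {A,T0}  orig:{A}
  T[1,1] 'a' = {A,T0}  orig:{A}
  T[2,2] 'b' = {T2}  orig:{}
  T[3,3] 'b' = {T2}  orig:{}
  T[4,4] 'b' = {T2}  orig:{}
  T[5,5] 'a' = {A,T0}  orig:{A}
  T[0,1] 'aa' = {S}
  T[1,2] 'ab' = {X4}  orig:{}
  T[2,3] 'bb' = {S}
  T[3,4] 'bb' = {S}
  T[4,5] 'ba' = ∅
  T[0,2] 'aab' = {C,X6}  orig:{C}
  T[1,3] 'abb' = ∅
  T[2,4] 'bbb' = {X6}  orig:{}
  T[3,5] 'bba' = {A}
  T[0,3] 'aabb' = ∅
  T[1,4] 'abbb' = {S}
  T[2,5] 'bbba' = ∅
  T[0,4] 'aabbb' = ∅
  T[1,5] 'abbba' = {A}
  T[0,5] 'aabbba' = {B,S}

S ∈ T[0,5] ⇒ YES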